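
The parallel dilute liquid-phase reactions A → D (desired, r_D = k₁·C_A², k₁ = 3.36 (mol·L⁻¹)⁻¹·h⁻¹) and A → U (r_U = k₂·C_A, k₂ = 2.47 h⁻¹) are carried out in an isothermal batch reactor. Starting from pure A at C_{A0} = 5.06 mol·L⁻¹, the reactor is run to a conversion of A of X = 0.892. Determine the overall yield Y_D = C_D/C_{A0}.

0.673

C_A = C_{A0}(1−X) = 0.5465 mol·L⁻¹.
Along a PFR/batch, dC_U/dC_A = −r_U/(r_D+r_U) = −k₂/(k₂+k₁·C_A).
Integrating from C_{A0} to C_A: C_U = (2.47/3.36)·ln[(2.47+3.36·5.06)/(2.47+3.36·0.546)] = 0.7351·ln(19.47/4.306) = 1.109 mol·L⁻¹.
Then C_D = (C_{A0}−C_A) − C_U = 4.514 − 1.109 = 3.404 mol·L⁻¹.
Y_D = C_D/C_{A0} = 3.404/5.06 = 0.673.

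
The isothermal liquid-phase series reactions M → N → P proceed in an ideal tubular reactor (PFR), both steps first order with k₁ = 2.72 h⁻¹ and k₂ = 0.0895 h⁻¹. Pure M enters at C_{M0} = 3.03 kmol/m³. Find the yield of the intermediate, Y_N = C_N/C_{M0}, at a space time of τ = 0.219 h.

0.444

For first-order series with pure M initially, C_N(τ) = k₁C_{M0}/(k₂−k₁)·(e^(−k₁τ) − e^(−k₂τ)).
e^(−k₁τ) = e^(−2.72×0.219) = e^(−0.5957) = 0.5512; e^(−k₂τ) = e^(−0.01960) = 0.9806.
C_N = 2.72×3.03/(0.0895−2.72) × (0.5512−0.9806) = (-3.133)×(-0.4294) = 1.345 kmol/m³.
Y_N = C_N/C_{M0} = 1.345/3.03 = 0.444.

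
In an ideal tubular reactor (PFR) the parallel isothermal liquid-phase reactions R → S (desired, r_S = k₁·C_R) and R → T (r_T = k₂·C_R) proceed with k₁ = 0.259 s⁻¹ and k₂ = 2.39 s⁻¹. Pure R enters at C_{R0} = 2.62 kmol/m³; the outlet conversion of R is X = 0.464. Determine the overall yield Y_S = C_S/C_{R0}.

0.0454

C_R = C_{R0}(1−X) = 1.404 kmol/m³.
Both paths are first order in R, so the instantaneous fraction to S is constant: dC_S/d(−C_R) = k₁/(k₁+k₂) = 0.09777.
C_S = 0.09777·(C_{R0}−C_R) = 0.09777×1.216 = 0.119 kmol/m³.
Y_S = C_S/C_{R0} = 0.1189/2.62 = 0.0454.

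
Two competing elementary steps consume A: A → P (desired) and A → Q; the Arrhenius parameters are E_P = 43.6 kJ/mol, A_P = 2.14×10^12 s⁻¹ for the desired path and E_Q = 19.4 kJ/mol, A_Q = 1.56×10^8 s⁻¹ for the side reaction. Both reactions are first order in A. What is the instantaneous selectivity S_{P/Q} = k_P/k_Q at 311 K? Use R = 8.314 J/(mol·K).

1.18

Since both paths have the same order in A, the concentration cancels and S_{P/Q} = k_P/k_Q = (A_P/A_Q)·exp[(E_Q−E_P)/(RT)].
(E_Q−E_P)/(RT) = (19.4−43.6)×10³/(8.314×311) = -24200/2586 = -9.359.
k_P/k_Q = (2.14×10^12/1.56×10^8)·exp(-9.359) = 13718 × 8.616×10^-5 = 1.18.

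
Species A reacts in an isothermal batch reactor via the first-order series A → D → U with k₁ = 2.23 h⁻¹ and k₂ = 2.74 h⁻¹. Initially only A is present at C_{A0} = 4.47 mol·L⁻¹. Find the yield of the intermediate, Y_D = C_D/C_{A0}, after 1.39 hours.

The intermediate concentration in a first-order A→B→C sequence is C_D = k₁C_{A0}(e^(−k₁t) − e^(−k₂t))/(k₂−k₁).
e^(−k₁t) = e^(−2.23×1.39) = e^(−3.100) = 0.04506; e^(−k₂t) = e^(−3.809) = 0.02218.
C_D = 2.23×4.47/(2.74−2.23) × (0.04506−0.02218) = 19.55×0.02288 = 0.4473 mol·L⁻¹.
Y_D = C_D/C_{A0} = 0.4473/4.47 = 0.100.

0.100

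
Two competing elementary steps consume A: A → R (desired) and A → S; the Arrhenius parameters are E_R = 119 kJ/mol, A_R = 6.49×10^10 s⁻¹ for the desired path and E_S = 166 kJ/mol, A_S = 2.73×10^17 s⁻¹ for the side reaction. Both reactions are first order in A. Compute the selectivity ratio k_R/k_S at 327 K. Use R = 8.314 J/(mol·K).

7.66

With equal orders, S_{R/S} = k_R/k_S = (A_R/A_S)·exp[(E_S−E_R)/(RT)].
(E_S−E_R)/(RT) = (166−119)×10³/(8.314×327) = 47000/2719 = 17.29.
k_R/k_S = (6.49×10^10/2.73×10^17)·exp(17.29) = 2.377×10^-7 × 3.221×10^7 = 7.66.
Since E_R < E_S, lowering the temperature improves selectivity toward R.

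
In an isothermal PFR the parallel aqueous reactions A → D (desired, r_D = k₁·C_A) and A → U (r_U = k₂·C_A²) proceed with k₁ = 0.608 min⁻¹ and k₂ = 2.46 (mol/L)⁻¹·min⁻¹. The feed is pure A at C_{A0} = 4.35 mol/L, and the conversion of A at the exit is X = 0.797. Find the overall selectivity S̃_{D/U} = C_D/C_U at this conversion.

0.111

C_A = C_{A0}(1−X) = 0.8830 mol/L.
Along a PFR/batch, dC_D/dC_A = −r_D/(r_D+r_U) = −k₁/(k₁+k₂·C_A).
Integrating from C_{A0} to C_A: C_D = (0.608/2.46)·ln[(0.608+2.46·4.35)/(0.608+2.46·0.883)] = 0.2472·ln(11.31/2.780) = 0.3468 mol/L.
C_U = (C_{A0}−C_A)−C_D = 3.120 mol/L; S̃_{D/U} = 0.3468/3.120 = 0.111.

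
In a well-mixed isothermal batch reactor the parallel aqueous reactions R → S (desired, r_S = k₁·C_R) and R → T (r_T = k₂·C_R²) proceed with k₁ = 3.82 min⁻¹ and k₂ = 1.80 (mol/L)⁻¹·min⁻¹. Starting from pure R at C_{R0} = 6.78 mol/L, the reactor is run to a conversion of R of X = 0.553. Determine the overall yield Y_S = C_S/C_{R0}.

C_R = C_{R0}(1−X) = 3.031 mol/L.
Along a PFR/batch, dC_S/dC_R = −r_S/(r_S+r_T) = −k₁/(k₁+k₂·C_R).
Integrating from C_{R0} to C_R: C_S = (3.82/1.80)·ln[(3.82+1.80·6.78)/(3.82+1.80·3.03)] = 2.122·ln(16.02/9.275) = 1.160 mol/L.
Y_S = C_S/C_{R0} = 1.160/6.78 = 0.171.

0.171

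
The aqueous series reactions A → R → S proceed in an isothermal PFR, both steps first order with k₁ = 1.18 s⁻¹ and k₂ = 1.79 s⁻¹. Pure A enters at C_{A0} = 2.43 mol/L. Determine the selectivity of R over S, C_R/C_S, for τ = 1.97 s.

0.172

For first-order series with pure A initially, C_R(τ) = k₁C_{A0}/(k₂−k₁)·(e^(−k₁τ) − e^(−k₂τ)).
e^(−k₁τ) = e^(−1.18×1.97) = e^(−2.325) = 0.09782; e^(−k₂τ) = e^(−3.526) = 0.02941.
C_R = 1.18×2.43/(1.79−1.18) × (0.09782−0.02941) = 4.701×0.06841 = 0.3216 mol/L.
C_A = C_{A0}e^(−k₁τ) = 0.2377 mol/L, so C_S = C_{A0}−C_A−C_R = 1.871 mol/L; C_R/C_S = 0.172.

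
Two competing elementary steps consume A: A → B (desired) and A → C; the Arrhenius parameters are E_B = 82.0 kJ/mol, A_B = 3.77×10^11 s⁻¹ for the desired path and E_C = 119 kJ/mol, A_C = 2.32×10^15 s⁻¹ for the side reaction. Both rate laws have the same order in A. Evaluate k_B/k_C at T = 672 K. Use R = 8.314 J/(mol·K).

With equal orders, S_{B/C} = k_B/k_C = (A_B/A_C)·exp[(E_C−E_B)/(RT)].
(E_C−E_B)/(RT) = (119−82.0)×10³/(8.314×672) = 37000/5587 = 6.623.
k_B/k_C = (3.77×10^11/2.32×10^15)·exp(6.623) = 1.625×10^-4 × 751.8 = 0.122.

0.122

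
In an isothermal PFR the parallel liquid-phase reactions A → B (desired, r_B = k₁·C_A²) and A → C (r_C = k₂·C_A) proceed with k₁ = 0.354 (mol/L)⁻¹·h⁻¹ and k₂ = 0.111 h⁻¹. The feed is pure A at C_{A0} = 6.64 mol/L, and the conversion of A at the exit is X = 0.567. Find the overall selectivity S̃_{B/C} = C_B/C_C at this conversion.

C_A = C_{A0}(1−X) = 2.875 mol/L.
Along a PFR/batch, dC_C/dC_A = −r_C/(r_B+r_C) = −k₂/(k₂+k₁·C_A).
Integrating from C_{A0} to C_A: C_C = (0.111/0.354)·ln[(0.111+0.354·6.64)/(0.111+0.354·2.88)] = 0.3136·ln(2.462/1.129) = 0.2445 mol/L.
Then C_B = (C_{A0}−C_A) − C_C = 3.765 − 0.2445 = 3.520 mol/L.
S̃_{B/C} = C_B/C_C = 3.520/0.2445 = 14.4.

14.4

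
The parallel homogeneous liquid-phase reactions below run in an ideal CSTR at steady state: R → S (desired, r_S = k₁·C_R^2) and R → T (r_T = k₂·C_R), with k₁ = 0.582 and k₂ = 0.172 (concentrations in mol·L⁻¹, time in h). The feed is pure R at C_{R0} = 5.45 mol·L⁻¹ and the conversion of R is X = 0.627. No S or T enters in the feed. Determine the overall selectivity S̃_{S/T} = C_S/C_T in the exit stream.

Exit C_R = C_{R0}(1−X) = 5.45×0.373 = 2.033 mol·L⁻¹.
A CSTR operates uniformly at the exit composition, giving r_S = 2.405 and r_T = 0.3497 (each k·C_R^n at C_R = 2.033).
Overall selectivity = C_S/C_T = r_Sτ/(r_Tτ) = r_S/r_T = 6.88.

6.88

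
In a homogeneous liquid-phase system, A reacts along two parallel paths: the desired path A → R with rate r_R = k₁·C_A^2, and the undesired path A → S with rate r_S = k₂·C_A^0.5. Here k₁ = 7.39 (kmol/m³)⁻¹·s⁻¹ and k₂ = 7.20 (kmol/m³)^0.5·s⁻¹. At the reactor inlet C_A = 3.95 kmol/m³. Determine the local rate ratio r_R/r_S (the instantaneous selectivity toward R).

S_{R/S} = r_R/r_S = (k₁·C_A^2)/(k₂·C_A^0.5) = (k₁/k₂)·C_A^1.5.
= (7.39×3.950^2) / (7.20×3.950^0.5) = 115.3/14.31 = 8.06.
Since the desired path is higher order in A, keeping C_A high (PFR or concentrated feed) favours R.

8.06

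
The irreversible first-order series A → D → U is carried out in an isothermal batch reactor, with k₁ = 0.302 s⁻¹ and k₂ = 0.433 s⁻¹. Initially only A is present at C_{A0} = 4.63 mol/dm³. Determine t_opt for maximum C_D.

2.75 s

The intermediate peaks when r₁ = r₂, i.e. k₁e^(−k₁t) = k₂e^(−k₂t), giving t_opt = ln(k₂/k₁)/(k₂−k₁).
= ln(0.433/0.302)/(0.433−0.302) = ln(1.434)/0.1310 = 0.3603/0.1310 = 2.75 s.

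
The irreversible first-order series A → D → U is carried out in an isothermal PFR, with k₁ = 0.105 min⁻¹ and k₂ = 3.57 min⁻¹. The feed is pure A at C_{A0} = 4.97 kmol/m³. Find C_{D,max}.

0.131 kmol/m³

At the optimum, C_{D,max}/C_{A0} = (k₁/k₂)^[k₂/(k₂−k₁)].
= (0.105/3.57)^(3.57/(3.57−0.105)) = (0.02941)^(1.030) = 0.02643.
C_{D,max} = 0.02643×4.97 = 0.131 kmol/m³.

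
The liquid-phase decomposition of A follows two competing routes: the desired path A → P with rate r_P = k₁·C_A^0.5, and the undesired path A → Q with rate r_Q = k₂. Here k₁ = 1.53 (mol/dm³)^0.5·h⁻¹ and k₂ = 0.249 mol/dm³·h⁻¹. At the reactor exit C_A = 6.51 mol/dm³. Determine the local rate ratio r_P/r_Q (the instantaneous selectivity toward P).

15.7

S_{P/Q} = r_P/r_Q = (k₁·C_A^0.5)/(k₂) = (k₁/k₂)·C_A^0.5.
= (1.53×6.510^0.5) / (0.249) = 3.904/0.2490 = 15.7.
Since the desired path is higher order in A, keeping C_A high (PFR or concentrated feed) favours P.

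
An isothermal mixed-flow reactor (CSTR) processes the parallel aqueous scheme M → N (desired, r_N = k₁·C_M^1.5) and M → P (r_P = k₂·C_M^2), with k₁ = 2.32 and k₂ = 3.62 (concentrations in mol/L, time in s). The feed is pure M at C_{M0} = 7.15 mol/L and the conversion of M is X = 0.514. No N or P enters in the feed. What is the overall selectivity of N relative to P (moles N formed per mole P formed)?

Exit C_M = C_{M0}(1−X) = 7.15×0.486 = 3.475 mol/L.
A CSTR operates uniformly at the exit composition, giving r_N = 15.03 and r_P = 43.71 (each k·C_M^n at C_M = 3.475).
Overall selectivity = C_N/C_P = r_Nτ/(r_Pτ) = r_N/r_P = 0.344.

0.344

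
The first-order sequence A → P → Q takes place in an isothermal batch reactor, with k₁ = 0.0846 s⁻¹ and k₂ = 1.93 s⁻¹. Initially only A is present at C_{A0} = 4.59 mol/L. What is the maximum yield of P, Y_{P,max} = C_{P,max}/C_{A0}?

0.0380

Evaluating C_P at t_opt = ln(k₂/k₁)/(k₂−k₁) gives C_{P,max}/C_{A0} = (k₁/k₂)^[k₂/(k₂−k₁)].
= (0.0846/1.93)^(1.93/(1.93−0.0846)) = (0.04383)^(1.046) = 0.03798.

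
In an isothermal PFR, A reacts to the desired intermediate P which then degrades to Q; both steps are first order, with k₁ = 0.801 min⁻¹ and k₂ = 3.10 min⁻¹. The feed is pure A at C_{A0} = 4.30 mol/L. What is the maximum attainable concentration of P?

0.693 mol/L

At the optimum, C_{P,max}/C_{A0} = (k₁/k₂)^[k₂/(k₂−k₁)].
= (0.801/3.10)^(3.10/(3.10−0.801)) = (0.2584)^(1.348) = 0.1612.
C_{P,max} = 0.1612×4.30 = 0.693 mol/L.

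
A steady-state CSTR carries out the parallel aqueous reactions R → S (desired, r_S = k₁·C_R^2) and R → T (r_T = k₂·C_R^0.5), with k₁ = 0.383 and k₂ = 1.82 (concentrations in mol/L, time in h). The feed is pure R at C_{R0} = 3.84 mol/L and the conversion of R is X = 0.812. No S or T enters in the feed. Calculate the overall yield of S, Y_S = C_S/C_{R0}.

0.0928

Exit C_R = C_{R0}(1−X) = 3.84×0.188 = 0.7219 mol/L.
In a CSTR the entire volume is at exit conditions, so r_S = 0.383×0.7219^2 = 0.1996 and r_T = 1.82×0.7219^0.5 = 1.546.
Fraction of consumed R going to S: r_S/(r_S+r_T) = 0.1143.
C_S = 0.1143·C_{R0}·X = 0.1143×3.84×0.812 = 0.356 mol/L; Y_S = C_S/C_{R0} = 0.0928.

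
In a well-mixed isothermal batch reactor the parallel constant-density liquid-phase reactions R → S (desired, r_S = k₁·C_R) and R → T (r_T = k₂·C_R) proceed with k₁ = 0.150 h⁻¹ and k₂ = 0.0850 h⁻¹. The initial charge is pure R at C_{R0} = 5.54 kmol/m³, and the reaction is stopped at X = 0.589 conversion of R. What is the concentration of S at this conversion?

C_R = C_{R0}(1−X) = 2.277 kmol/m³.
Both paths are first order in R, so the instantaneous fraction to S is constant: dC_S/d(−C_R) = k₁/(k₁+k₂) = 0.6383.
C_S = 0.6383·(C_{R0}−C_R) = 0.6383×3.263 = 2.08 kmol/m³.

2.08 kmol/m³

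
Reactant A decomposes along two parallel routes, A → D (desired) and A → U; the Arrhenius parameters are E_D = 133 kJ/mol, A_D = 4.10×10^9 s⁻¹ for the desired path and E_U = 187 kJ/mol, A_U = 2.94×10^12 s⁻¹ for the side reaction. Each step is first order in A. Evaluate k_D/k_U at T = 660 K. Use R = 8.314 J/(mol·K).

Since both paths have the same order in A, the concentration cancels and S_{D/U} = k_D/k_U = (A_D/A_U)·exp[(E_U−E_D)/(RT)].
(E_U−E_D)/(RT) = (187−133)×10³/(8.314×660) = 54000/5487 = 9.841.
k_D/k_U = (4.10×10^9/2.94×10^12)·exp(9.841) = 0.001395 × 18789 = 26.2.

26.2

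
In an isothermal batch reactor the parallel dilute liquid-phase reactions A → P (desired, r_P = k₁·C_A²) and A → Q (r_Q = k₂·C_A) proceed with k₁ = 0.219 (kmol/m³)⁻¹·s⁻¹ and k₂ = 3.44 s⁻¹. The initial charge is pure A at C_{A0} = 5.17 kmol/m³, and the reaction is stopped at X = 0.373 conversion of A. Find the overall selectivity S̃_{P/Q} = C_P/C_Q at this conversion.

C_A = C_{A0}(1−X) = 3.242 kmol/m³.
Along a PFR/batch, dC_Q/dC_A = −r_Q/(r_P+r_Q) = −k₂/(k₂+k₁·C_A).
Integrating from C_{A0} to C_A: C_Q = (3.44/0.219)·ln[(3.44+0.219·5.17)/(3.44+0.219·3.24)] = 15.71·ln(4.572/4.150) = 1.522 kmol/m³.
Then C_P = (C_{A0}−C_A) − C_Q = 1.928 − 1.522 = 0.4061 kmol/m³.
S̃_{P/Q} = C_P/C_Q = 0.4061/1.522 = 0.267.

0.267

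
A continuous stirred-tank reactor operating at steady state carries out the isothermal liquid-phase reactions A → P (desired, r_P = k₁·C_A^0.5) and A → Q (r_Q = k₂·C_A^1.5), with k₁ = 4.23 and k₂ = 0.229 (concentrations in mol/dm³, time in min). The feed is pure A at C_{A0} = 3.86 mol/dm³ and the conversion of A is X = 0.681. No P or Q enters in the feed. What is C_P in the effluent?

Exit C_A = C_{A0}(1−X) = 3.86×0.319 = 1.231 mol/dm³.
Rates in a CSTR are evaluated at the outlet concentration: r_P = 4.23×1.231^0.5 = 4.694, r_Q = 0.229×1.231^1.5 = 0.3129.
Fraction of consumed A going to P: r_P/(r_P+r_Q) = 0.9375.
C_P = 0.9375·C_{A0}·X = 0.9375×3.86×0.681 = 2.46 mol/dm³.

2.46 mol/dm³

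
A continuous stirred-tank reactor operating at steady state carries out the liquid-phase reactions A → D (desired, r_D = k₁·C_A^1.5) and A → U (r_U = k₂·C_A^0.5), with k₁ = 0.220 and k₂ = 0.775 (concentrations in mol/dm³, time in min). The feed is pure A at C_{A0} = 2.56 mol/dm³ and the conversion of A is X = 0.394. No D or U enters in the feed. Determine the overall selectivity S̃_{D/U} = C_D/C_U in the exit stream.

0.440

Exit C_A = C_{A0}(1−X) = 2.56×0.606 = 1.551 mol/dm³.
In a CSTR the entire volume is at exit conditions, so r_D = 0.220×1.551^1.5 = 0.4251 and r_U = 0.775×1.551^0.5 = 0.9653.
Overall selectivity = C_D/C_U = r_Dτ/(r_Uτ) = r_D/r_U = 0.440.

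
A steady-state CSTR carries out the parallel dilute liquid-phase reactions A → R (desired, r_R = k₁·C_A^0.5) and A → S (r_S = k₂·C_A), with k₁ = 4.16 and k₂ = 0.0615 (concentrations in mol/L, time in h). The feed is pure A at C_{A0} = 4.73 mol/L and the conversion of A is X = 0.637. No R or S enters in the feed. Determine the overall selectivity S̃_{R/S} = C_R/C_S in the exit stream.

51.6

Exit C_A = C_{A0}(1−X) = 4.73×0.363 = 1.717 mol/L.
A CSTR operates uniformly at the exit composition, giving r_R = 5.451 and r_S = 0.1056 (each k·C_A^n at C_A = 1.717).
Overall selectivity = C_R/C_S = r_Rτ/(r_Sτ) = r_R/r_S = 51.6.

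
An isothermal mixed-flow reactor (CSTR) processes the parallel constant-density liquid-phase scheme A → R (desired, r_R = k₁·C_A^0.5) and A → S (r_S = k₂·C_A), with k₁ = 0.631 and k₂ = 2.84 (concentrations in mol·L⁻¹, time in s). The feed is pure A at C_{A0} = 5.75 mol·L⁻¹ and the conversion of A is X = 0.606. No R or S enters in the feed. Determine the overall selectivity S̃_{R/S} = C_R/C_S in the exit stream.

0.148

Exit C_A = C_{A0}(1−X) = 5.75×0.394 = 2.266 mol·L⁻¹.
In a CSTR the entire volume is at exit conditions, so r_R = 0.631×2.266^0.5 = 0.9498 and r_S = 2.84×2.266 = 6.434.
Overall selectivity = C_R/C_S = r_Rτ/(r_Sτ) = r_R/r_S = 0.148.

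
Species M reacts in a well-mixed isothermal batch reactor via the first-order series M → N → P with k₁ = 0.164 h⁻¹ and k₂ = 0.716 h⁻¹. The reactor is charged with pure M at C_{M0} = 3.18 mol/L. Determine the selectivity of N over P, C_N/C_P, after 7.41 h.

The intermediate concentration in a first-order A→B→C sequence is C_N = k₁C_{M0}(e^(−k₁t) − e^(−k₂t))/(k₂−k₁).
e^(−k₁t) = e^(−0.164×7.41) = e^(−1.215) = 0.2966; e^(−k₂t) = e^(−5.306) = 0.004964.
C_N = 0.164×3.18/(0.716−0.164) × (0.2966−0.004964) = 0.9448×0.2917 = 0.2756 mol/L.
C_M = C_{M0}e^(−k₁t) = 0.9433 mol/L, so C_P = C_{M0}−C_M−C_N = 1.961 mol/L; C_N/C_P = 0.141.

0.141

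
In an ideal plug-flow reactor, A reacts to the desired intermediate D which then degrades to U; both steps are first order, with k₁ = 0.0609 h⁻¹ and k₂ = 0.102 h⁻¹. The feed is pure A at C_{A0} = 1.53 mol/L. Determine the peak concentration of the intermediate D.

0.425 mol/L

At the optimum, C_{D,max}/C_{A0} = (k₁/k₂)^[k₂/(k₂−k₁)].
= (0.0609/0.102)^(0.102/(0.102−0.0609)) = (0.5971)^(2.482) = 0.2781.
C_{D,max} = 0.2781×1.53 = 0.425 mol/L.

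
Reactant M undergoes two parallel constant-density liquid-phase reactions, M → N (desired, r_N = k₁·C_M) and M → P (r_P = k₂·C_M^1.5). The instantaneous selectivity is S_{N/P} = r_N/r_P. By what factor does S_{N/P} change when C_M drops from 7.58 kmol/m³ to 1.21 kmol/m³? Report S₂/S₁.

S_{N/P} = (k₁/k₂)·C_M^-0.5, so S₂/S₁ = (C_{M,2}/C_{M,1})^-0.5.
= (1.21/7.58)^(-0.5) = (0.1596)^(-0.5) = 2.50.

2.50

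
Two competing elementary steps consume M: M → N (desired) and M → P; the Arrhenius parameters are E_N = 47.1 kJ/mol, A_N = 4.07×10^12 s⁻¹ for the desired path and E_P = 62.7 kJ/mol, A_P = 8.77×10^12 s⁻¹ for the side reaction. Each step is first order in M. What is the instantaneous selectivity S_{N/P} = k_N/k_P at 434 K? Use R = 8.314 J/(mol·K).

35.0

Since both paths have the same order in M, the concentration cancels and S_{N/P} = k_N/k_P = (A_N/A_P)·exp[(E_P−E_N)/(RT)].
(E_P−E_N)/(RT) = (62.7−47.1)×10³/(8.314×434) = 15600/3608 = 4.323.
k_N/k_P = (4.07×10^12/8.77×10^12)·exp(4.323) = 0.4641 × 75.44 = 35.0.
Since E_N < E_P, lowering the temperature improves selectivity toward N.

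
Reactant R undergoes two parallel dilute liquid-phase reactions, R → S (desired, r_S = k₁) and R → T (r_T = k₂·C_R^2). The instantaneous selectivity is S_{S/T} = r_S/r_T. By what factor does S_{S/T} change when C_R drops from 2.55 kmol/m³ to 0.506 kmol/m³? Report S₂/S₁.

25.4

S_{S/T} = (k₁/k₂)·C_R^-2, so S₂/S₁ = (C_{R,2}/C_{R,1})^-2.
= (0.506/2.55)^(-2) = (0.1984)^(-2) = 25.4.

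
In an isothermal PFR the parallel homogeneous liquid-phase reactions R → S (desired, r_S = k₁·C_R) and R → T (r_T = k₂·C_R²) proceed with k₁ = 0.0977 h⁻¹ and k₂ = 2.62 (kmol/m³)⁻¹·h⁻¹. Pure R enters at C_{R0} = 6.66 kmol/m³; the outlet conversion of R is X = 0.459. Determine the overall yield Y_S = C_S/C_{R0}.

C_R = C_{R0}(1−X) = 3.603 kmol/m³.
Along a PFR/batch, dC_S/dC_R = −r_S/(r_S+r_T) = −k₁/(k₁+k₂·C_R).
Integrating from C_{R0} to C_R: C_S = (0.0977/2.62)·ln[(0.0977+2.62·6.66)/(0.0977+2.62·3.60)] = 0.03729·ln(17.55/9.538) = 0.02273 kmol/m³.
Y_S = C_S/C_{R0} = 0.02273/6.66 = 0.00341.

0.00341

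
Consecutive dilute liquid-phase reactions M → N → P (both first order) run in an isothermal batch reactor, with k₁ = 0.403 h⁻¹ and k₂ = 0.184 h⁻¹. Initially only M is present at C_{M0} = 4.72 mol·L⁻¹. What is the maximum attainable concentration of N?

2.44 mol·L⁻¹

Evaluating C_N at t_opt = ln(k₂/k₁)/(k₂−k₁) gives C_{N,max}/C_{M0} = (k₁/k₂)^[k₂/(k₂−k₁)].
= (0.403/0.184)^(0.184/(0.184−0.403)) = (2.190)^(-0.8402) = 0.5175.
C_{N,max} = 0.5175×4.72 = 2.44 mol·L⁻¹.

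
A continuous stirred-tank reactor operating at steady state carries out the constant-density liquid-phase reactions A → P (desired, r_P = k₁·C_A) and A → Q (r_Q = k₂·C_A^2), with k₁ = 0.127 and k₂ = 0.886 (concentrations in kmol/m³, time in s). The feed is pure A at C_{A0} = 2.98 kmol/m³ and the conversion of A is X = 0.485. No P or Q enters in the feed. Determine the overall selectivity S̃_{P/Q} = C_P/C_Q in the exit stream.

Exit C_A = C_{A0}(1−X) = 2.98×0.515 = 1.535 kmol/m³.
In a CSTR the entire volume is at exit conditions, so r_P = 0.127×1.535 = 0.1949 and r_Q = 0.886×1.535^2 = 2.087.
Overall selectivity = C_P/C_Q = r_Pτ/(r_Qτ) = r_P/r_Q = 0.0934.

0.0934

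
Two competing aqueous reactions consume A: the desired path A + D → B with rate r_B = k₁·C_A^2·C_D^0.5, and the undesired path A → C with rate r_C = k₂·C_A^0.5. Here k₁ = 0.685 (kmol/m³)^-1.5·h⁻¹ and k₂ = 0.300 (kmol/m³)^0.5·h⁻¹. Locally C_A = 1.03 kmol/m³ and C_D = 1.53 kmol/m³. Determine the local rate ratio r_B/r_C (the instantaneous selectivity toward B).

S_{B/C} = r_B/r_C = (k₁·C_A^2·C_D^0.5)/(k₂·C_A^0.5) = (k₁/k₂)·C_A^1.5·C_D^0.5.
= (0.685×1.030^2×1.530^0.5) / (0.300×1.030^0.5) = 0.8989/0.3045 = 2.95.

2.95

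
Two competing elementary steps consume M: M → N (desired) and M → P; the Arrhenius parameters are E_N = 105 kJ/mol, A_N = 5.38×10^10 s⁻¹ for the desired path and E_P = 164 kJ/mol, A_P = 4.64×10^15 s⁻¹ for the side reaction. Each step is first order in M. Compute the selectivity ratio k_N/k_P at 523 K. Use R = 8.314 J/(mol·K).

9.06

k_N/k_P = (A_N/A_P)·exp[−(E_N−E_P)/(RT)] = (A_N/A_P)·exp[(E_P−E_N)/(RT)].
(E_P−E_N)/(RT) = (164−105)×10³/(8.314×523) = 59000/4348 = 13.57.
k_N/k_P = (5.38×10^10/4.64×10^15)·exp(13.57) = 1.159×10^-5 × 7.813×10^5 = 9.06.
Since E_N < E_P, lowering the temperature improves selectivity toward N.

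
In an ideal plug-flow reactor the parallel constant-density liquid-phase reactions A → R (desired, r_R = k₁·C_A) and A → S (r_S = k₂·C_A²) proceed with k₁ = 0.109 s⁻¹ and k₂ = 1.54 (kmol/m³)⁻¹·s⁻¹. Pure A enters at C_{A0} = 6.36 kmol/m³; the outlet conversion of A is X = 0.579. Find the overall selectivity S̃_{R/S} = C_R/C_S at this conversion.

C_A = C_{A0}(1−X) = 2.678 kmol/m³.
Along a PFR/batch, dC_R/dC_A = −r_R/(r_R+r_S) = −k₁/(k₁+k₂·C_A).
Integrating from C_{A0} to C_A: C_R = (0.109/1.54)·ln[(0.109+1.54·6.36)/(0.109+1.54·2.68)] = 0.07078·ln(9.903/4.232) = 0.06017 kmol/m³.
C_S = (C_{A0}−C_A)−C_R = 3.622 kmol/m³; S̃_{R/S} = 0.06017/3.622 = 0.0166.

0.0166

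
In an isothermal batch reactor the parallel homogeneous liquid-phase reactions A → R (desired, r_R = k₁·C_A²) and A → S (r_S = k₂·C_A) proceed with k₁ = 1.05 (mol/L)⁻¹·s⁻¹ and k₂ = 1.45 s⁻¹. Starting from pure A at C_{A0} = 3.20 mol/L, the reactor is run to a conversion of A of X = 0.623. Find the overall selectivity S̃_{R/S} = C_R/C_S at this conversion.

1.53

C_A = C_{A0}(1−X) = 1.206 mol/L.
Along a PFR/batch, dC_S/dC_A = −r_S/(r_R+r_S) = −k₂/(k₂+k₁·C_A).
Integrating from C_{A0} to C_A: C_S = (1.45/1.05)·ln[(1.45+1.05·3.20)/(1.45+1.05·1.21)] = 1.381·ln(4.810/2.717) = 0.7889 mol/L.
Then C_R = (C_{A0}−C_A) − C_S = 1.994 − 0.7889 = 1.205 mol/L.
S̃_{R/S} = C_R/C_S = 1.205/0.7889 = 1.53.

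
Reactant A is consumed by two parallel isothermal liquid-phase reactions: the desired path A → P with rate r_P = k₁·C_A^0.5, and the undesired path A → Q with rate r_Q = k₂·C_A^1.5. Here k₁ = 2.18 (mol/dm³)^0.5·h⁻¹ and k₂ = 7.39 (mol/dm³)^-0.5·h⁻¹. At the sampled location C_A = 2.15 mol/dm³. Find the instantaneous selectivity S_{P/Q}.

0.137

S_{P/Q} = r_P/r_Q = (k₁·C_A^0.5)/(k₂·C_A^1.5) = (k₁/k₂)·C_A⁻¹.
= (2.18×2.150^0.5) / (7.39×2.150^1.5) = 3.197/23.30 = 0.137.
The undesired path is higher order in A, so low C_A (CSTR or dilute feed) favours P.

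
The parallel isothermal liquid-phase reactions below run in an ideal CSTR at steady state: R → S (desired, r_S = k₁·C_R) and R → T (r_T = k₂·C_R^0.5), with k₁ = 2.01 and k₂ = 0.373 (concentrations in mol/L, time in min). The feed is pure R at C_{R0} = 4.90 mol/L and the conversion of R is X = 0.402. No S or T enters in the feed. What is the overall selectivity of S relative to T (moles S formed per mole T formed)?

Exit C_R = C_{R0}(1−X) = 4.90×0.598 = 2.930 mol/L.
Rates in a CSTR are evaluated at the outlet concentration: r_S = 2.01×2.930 = 5.890, r_T = 0.373×2.930^0.5 = 0.6385.
Overall selectivity = C_S/C_T = r_Sτ/(r_Tτ) = r_S/r_T = 9.22.

9.22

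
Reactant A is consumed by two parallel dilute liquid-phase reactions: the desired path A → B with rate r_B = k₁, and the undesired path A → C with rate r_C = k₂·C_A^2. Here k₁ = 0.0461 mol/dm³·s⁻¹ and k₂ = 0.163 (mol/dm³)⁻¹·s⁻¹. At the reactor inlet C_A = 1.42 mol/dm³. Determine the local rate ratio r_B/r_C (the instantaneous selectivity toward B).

S_{B/C} = r_B/r_C = (k₁)/(k₂·C_A^2) = (k₁/k₂)·C_A^-2.
= (0.0461) / (0.163×1.420^2) = 0.04610/0.3287 = 0.140.
The undesired path is higher order in A, so low C_A (CSTR or dilute feed) favours B.

0.140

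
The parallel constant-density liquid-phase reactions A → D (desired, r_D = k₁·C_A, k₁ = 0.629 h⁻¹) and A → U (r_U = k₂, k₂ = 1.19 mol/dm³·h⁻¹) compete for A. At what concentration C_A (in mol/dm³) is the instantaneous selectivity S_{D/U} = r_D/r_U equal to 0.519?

S_{D/U} = (k₁/k₂)·C_A ⇒ C_A = S·k₂/k₁.
= 0.519×1.19/0.629 = 0.982 mol/dm³.

0.982 mol/dm³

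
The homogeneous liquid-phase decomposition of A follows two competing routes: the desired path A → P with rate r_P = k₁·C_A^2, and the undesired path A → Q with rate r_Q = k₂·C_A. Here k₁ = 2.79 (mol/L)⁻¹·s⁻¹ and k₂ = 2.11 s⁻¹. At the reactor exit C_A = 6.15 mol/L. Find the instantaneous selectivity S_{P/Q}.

8.13

S_{P/Q} = r_P/r_Q = (k₁·C_A^2)/(k₂·C_A) = (k₁/k₂)·C_A.
= (2.79×6.150^2) / (2.11×6.150) = 105.5/12.98 = 8.13.
Since the desired path is higher order in A, keeping C_A high (PFR or concentrated feed) favours P.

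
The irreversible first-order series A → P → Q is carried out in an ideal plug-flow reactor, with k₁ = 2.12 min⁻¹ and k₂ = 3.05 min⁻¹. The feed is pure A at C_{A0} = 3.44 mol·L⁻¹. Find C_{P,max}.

At the optimum, C_{P,max}/C_{A0} = (k₁/k₂)^[k₂/(k₂−k₁)].
= (2.12/3.05)^(3.05/(3.05−2.12)) = (0.6951)^(3.280) = 0.3034.
C_{P,max} = 0.3034×3.44 = 1.04 mol·L⁻¹.

1.04 mol·L⁻¹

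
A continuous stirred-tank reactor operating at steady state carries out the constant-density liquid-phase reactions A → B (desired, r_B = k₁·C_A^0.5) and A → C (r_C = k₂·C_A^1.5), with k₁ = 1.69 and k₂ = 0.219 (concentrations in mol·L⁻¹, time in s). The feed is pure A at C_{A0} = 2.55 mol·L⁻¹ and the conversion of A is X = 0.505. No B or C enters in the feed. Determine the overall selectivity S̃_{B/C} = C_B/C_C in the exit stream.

Exit C_A = C_{A0}(1−X) = 2.55×0.495 = 1.262 mol·L⁻¹.
Rates in a CSTR are evaluated at the outlet concentration: r_B = 1.69×1.262^0.5 = 1.899, r_C = 0.219×1.262^1.5 = 0.3106.
Overall selectivity = C_B/C_C = r_Bτ/(r_Cτ) = r_B/r_C = 6.11.

6.11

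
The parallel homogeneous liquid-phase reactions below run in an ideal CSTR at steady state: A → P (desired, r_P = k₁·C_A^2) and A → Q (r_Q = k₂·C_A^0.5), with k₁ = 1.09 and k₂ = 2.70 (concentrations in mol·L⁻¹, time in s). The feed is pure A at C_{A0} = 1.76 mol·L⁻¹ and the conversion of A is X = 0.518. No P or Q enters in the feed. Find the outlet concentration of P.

0.219 mol·L⁻¹

Exit C_A = C_{A0}(1−X) = 1.76×0.482 = 0.8483 mol·L⁻¹.
A CSTR operates uniformly at the exit composition, giving r_P = 0.7844 and r_Q = 2.487 (each k·C_A^n at C_A = 0.8483).
Fraction of consumed A going to P: r_P/(r_P+r_Q) = 0.2398.
C_P = 0.2398·C_{A0}·X = 0.2398×1.76×0.518 = 0.219 mol·L⁻¹.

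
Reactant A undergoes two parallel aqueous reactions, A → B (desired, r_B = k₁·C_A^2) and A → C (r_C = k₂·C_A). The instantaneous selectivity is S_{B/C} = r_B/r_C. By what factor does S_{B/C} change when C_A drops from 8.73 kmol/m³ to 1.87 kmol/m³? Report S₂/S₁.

0.214

S_{B/C} = (k₁/k₂)·C_A, so S₂/S₁ = (C_{A,2}/C_{A,1}).
= 1.87/8.73 = 0.214.
Selectivity toward B falls as C_A falls — high-concentration operation is favoured.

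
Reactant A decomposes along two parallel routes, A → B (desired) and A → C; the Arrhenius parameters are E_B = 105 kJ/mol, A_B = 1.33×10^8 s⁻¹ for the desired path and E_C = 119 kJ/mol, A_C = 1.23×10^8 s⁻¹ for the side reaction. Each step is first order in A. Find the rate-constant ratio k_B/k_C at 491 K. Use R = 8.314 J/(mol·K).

33.4

Since both paths have the same order in A, the concentration cancels and S_{B/C} = k_B/k_C = (A_B/A_C)·exp[(E_C−E_B)/(RT)].
(E_C−E_B)/(RT) = (119−105)×10³/(8.314×491) = 14000/4082 = 3.430.
k_B/k_C = (1.33×10^8/1.23×10^8)·exp(3.430) = 1.081 × 30.86 = 33.4.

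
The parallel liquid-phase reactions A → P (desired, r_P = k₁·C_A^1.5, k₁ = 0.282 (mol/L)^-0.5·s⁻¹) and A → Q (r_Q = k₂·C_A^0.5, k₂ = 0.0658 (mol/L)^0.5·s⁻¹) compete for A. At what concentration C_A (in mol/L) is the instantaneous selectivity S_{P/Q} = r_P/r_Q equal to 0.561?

S_{P/Q} = (k₁/k₂)·C_A ⇒ C_A = S·k₂/k₁.
= 0.561×0.0658/0.282 = 0.131 mol/L.

0.131 mol/L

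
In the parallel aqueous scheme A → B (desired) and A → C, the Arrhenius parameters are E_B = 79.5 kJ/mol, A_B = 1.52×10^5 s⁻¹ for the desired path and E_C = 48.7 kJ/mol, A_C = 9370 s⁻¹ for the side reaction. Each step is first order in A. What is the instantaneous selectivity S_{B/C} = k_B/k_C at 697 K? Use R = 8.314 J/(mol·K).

0.0798

With equal orders, S_{B/C} = k_B/k_C = (A_B/A_C)·exp[(E_C−E_B)/(RT)].
(E_C−E_B)/(RT) = (48.7−79.5)×10³/(8.314×697) = -30800/5795 = -5.315.
k_B/k_C = (1.52×10^5/9370)·exp(-5.315) = 16.22 × 0.004917 = 0.0798.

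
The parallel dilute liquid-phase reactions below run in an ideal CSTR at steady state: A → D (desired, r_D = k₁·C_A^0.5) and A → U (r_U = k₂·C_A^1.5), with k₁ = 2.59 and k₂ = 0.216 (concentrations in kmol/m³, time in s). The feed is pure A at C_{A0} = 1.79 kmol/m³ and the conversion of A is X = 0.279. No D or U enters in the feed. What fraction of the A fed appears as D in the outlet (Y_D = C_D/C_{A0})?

Exit C_A = C_{A0}(1−X) = 1.79×0.721 = 1.291 kmol/m³.
Rates in a CSTR are evaluated at the outlet concentration: r_D = 2.59×1.291^0.5 = 2.942, r_U = 0.216×1.291^1.5 = 0.3167.
Fraction of consumed A going to D: r_D/(r_D+r_U) = 0.9028.
C_D = 0.9028·C_{A0}·X = 0.9028×1.79×0.279 = 0.451 kmol/m³; Y_D = C_D/C_{A0} = 0.252.

0.252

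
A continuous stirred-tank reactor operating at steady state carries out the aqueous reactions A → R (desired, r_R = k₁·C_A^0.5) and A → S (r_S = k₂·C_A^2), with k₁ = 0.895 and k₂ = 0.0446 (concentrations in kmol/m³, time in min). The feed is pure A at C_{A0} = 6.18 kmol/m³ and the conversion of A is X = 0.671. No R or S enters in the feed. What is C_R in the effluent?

3.62 kmol/m³

Exit C_A = C_{A0}(1−X) = 6.18×0.329 = 2.033 kmol/m³.
In a CSTR the entire volume is at exit conditions, so r_R = 0.895×2.033^0.5 = 1.276 and r_S = 0.0446×2.033^2 = 0.1844.
Fraction of consumed A going to R: r_R/(r_R+r_S) = 0.8738.
C_R = 0.8738·C_{A0}·X = 0.8738×6.18×0.671 = 3.62 kmol/m³.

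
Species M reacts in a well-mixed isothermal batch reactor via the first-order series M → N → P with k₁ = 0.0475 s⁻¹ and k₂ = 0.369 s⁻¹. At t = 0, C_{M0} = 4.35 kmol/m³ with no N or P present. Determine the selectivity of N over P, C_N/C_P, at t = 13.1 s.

Solving the coupled first-order balances gives C_N(t) = [k₁/(k₂−k₁)]·C_{M0}·(e^(−k₁t) − e^(−k₂t)).
e^(−k₁t) = e^(−0.0475×13.1) = e^(−0.6222) = 0.5367; e^(−k₂t) = e^(−4.834) = 0.007955.
C_N = 0.0475×4.35/(0.369−0.0475) × (0.5367−0.007955) = 0.6427×0.5288 = 0.3398 kmol/m³.
C_M = C_{M0}e^(−k₁t) = 2.335 kmol/m³, so C_P = C_{M0}−C_M−C_N = 1.675 kmol/m³; C_N/C_P = 0.203.

0.203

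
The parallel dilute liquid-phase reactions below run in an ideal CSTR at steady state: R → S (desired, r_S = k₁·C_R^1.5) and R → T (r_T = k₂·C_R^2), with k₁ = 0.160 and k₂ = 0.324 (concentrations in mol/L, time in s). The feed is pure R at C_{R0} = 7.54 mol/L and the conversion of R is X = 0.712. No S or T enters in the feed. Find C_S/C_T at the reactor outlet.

0.335

Exit C_R = C_{R0}(1−X) = 7.54×0.288 = 2.172 mol/L.
In a CSTR the entire volume is at exit conditions, so r_S = 0.160×2.172^1.5 = 0.5120 and r_T = 0.324×2.172^2 = 1.528.
Overall selectivity = C_S/C_T = r_Sτ/(r_Tτ) = r_S/r_T = 0.335.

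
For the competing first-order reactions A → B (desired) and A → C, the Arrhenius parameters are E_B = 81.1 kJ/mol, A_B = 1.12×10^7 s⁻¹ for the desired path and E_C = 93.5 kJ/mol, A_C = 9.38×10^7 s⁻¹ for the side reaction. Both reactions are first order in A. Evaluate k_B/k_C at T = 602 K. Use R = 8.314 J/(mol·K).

1.42

With equal orders, S_{B/C} = k_B/k_C = (A_B/A_C)·exp[(E_C−E_B)/(RT)].
(E_C−E_B)/(RT) = (93.5−81.1)×10³/(8.314×602) = 12400/5005 = 2.478.
k_B/k_C = (1.12×10^7/9.38×10^7)·exp(2.478) = 0.1194 × 11.91 = 1.42.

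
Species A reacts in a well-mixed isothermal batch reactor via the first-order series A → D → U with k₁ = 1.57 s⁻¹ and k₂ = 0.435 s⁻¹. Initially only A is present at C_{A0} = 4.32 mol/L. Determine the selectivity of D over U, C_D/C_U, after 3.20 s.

0.508

For first-order series with pure A initially, C_D(t) = k₁C_{A0}/(k₂−k₁)·(e^(−k₁t) − e^(−k₂t)).
e^(−k₁t) = e^(−1.57×3.20) = e^(−5.024) = 0.006578; e^(−k₂t) = e^(−1.392) = 0.2486.
C_D = 1.57×4.32/(0.435−1.57) × (0.006578−0.2486) = (-5.976)×(-0.2420) = 1.446 mol/L.
C_A = C_{A0}e^(−k₁t) = 0.02842 mol/L, so C_U = C_{A0}−C_A−C_D = 2.845 mol/L; C_D/C_U = 0.508.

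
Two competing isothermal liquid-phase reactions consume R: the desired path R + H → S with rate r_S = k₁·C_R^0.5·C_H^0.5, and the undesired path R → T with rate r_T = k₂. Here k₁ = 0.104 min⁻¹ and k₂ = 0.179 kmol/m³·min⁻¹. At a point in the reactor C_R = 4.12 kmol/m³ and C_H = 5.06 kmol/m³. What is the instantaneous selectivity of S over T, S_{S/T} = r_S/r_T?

2.65

S_{S/T} = r_S/r_T = (k₁·C_R^0.5·C_H^0.5)/(k₂) = (k₁/k₂)·C_R^0.5·C_H^0.5.
= (0.104×4.120^0.5×5.060^0.5) / (0.179) = 0.4749/0.1790 = 2.65.
Since the desired path is higher order in R, keeping C_R high (PFR or concentrated feed) favours S.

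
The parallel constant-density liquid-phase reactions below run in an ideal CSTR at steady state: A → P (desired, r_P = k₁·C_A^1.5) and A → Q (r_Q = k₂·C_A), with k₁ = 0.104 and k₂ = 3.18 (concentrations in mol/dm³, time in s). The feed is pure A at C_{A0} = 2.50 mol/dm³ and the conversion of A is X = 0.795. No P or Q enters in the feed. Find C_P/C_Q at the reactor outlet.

Exit C_A = C_{A0}(1−X) = 2.50×0.205 = 0.5125 mol/dm³.
A CSTR operates uniformly at the exit composition, giving r_P = 0.03816 and r_Q = 1.630 (each k·C_A^n at C_A = 0.5125).
Overall selectivity = C_P/C_Q = r_Pτ/(r_Qτ) = r_P/r_Q = 0.0234.

0.0234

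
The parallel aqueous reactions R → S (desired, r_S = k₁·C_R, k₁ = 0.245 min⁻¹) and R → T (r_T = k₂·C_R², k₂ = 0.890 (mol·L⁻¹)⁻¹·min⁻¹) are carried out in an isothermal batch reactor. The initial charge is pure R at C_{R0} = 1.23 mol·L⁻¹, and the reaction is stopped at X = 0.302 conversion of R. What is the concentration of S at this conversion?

0.0780 mol·L⁻¹

C_R = C_{R0}(1−X) = 0.8585 mol·L⁻¹.
Along a PFR/batch, dC_S/dC_R = −r_S/(r_S+r_T) = −k₁/(k₁+k₂·C_R).
Integrating from C_{R0} to C_R: C_S = (0.245/0.890)·ln[(0.245+0.890·1.23)/(0.245+0.890·0.859)] = 0.2753·ln(1.340/1.009) = 0.07801 mol·L⁻¹.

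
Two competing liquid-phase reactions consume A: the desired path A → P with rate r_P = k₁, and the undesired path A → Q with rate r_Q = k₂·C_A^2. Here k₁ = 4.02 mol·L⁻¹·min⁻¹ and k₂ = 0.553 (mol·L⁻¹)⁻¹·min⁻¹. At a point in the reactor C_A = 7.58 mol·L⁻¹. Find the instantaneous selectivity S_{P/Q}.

S_{P/Q} = r_P/r_Q = (k₁)/(k₂·C_A^2) = (k₁/k₂)·C_A^-2.
= (4.02) / (0.553×7.580^2) = 4.020/31.77 = 0.127.
The undesired path is higher order in A, so low C_A (CSTR or dilute feed) favours P.

0.127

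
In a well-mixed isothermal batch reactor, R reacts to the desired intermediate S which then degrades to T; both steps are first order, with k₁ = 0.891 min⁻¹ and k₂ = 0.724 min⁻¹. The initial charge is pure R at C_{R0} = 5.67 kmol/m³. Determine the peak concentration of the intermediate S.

2.31 kmol/m³

Evaluating C_S at t_opt = ln(k₂/k₁)/(k₂−k₁) gives C_{S,max}/C_{R0} = (k₁/k₂)^[k₂/(k₂−k₁)].
= (0.891/0.724)^(0.724/(0.724−0.891)) = (1.231)^(-4.335) = 0.4066.
C_{S,max} = 0.4066×5.67 = 2.31 kmol/m³.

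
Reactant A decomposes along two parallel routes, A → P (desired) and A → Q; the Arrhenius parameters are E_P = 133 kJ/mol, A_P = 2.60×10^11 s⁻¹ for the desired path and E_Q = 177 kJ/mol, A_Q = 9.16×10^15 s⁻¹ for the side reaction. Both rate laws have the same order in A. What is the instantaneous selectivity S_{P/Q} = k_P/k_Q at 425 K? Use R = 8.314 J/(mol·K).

Since both paths have the same order in A, the concentration cancels and S_{P/Q} = k_P/k_Q = (A_P/A_Q)·exp[(E_Q−E_P)/(RT)].
(E_Q−E_P)/(RT) = (177−133)×10³/(8.314×425) = 44000/3533 = 12.45.
k_P/k_Q = (2.60×10^11/9.16×10^15)·exp(12.45) = 2.838×10^-5 × 2.559×10^5 = 7.26.

7.26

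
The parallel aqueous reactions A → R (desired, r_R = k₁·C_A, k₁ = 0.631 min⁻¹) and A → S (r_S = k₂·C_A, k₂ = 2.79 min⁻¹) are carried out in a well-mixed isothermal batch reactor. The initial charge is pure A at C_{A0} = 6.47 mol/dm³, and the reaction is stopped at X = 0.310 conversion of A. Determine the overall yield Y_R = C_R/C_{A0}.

C_A = C_{A0}(1−X) = 4.464 mol/dm³.
Both paths are first order in A, so the instantaneous fraction to R is constant: dC_R/d(−C_A) = k₁/(k₁+k₂) = 0.1844.
C_R = 0.1844·(C_{A0}−C_A) = 0.1844×2.006 = 0.370 mol/dm³.
Y_R = C_R/C_{A0} = 0.3699/6.47 = 0.0572.

0.0572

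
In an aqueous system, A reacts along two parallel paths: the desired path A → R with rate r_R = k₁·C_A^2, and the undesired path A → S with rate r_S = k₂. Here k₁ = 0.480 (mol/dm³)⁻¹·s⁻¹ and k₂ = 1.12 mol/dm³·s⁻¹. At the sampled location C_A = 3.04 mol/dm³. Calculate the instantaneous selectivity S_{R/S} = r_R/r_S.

S_{R/S} = r_R/r_S = (k₁·C_A^2)/(k₂) = (k₁/k₂)·C_A^2.
= (0.480×3.040^2) / (1.12) = 4.436/1.120 = 3.96.

3.96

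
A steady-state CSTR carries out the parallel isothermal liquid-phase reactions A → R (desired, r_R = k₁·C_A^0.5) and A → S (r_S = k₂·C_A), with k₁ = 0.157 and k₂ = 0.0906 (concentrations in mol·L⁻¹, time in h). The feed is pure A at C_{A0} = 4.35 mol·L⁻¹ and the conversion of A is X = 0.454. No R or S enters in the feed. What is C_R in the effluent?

Exit C_A = C_{A0}(1−X) = 4.35×0.546 = 2.375 mol·L⁻¹.
In a CSTR the entire volume is at exit conditions, so r_R = 0.157×2.375^0.5 = 0.2420 and r_S = 0.0906×2.375 = 0.2152.
Fraction of consumed A going to R: r_R/(r_R+r_S) = 0.5293.
C_R = 0.5293·C_{A0}·X = 0.5293×4.35×0.454 = 1.05 mol·L⁻¹.

1.05 mol·L⁻¹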